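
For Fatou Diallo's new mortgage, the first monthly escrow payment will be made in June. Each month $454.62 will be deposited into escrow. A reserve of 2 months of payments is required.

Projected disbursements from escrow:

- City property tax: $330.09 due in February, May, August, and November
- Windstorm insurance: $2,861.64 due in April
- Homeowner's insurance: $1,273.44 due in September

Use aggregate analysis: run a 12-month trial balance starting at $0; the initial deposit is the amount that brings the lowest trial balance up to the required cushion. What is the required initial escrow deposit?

$1,033.77

Cushion = 2 × $454.62 = $909.24
Trial balance (start $0, +$454.62 each month, − disbursements):
  Jun: +$454.62 → $454.62
  Jul: +$454.62 → $909.24
  Aug: +$454.62 − $330.09 → $1,033.77
  Sep: +$454.62 − $1,273.44 → $214.95
  Oct: +$454.62 → $669.57
  Nov: +$454.62 − $330.09 → $794.10
  Dec: +$454.62 → $1,248.72
  Jan: +$454.62 → $1,703.34
  Feb: +$454.62 − $330.09 → $1,827.87
  Mar: +$454.62 → $2,282.49
  Apr: +$454.62 − $2,861.64 → -$124.53
  May: +$454.62 − $330.09 → $0.00
Lowest trial balance = -$124.53 (Apr)
Initial deposit = cushion − low point = $909.24 − (-$124.53) = $1,033.77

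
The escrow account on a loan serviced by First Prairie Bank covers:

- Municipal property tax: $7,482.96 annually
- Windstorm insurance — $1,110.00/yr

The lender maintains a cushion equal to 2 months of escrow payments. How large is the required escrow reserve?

$1,432.16

Municipal property tax — $7,482.96 annually
Windstorm insurance — $1,110.00 annually
Annual escrow total = $7,482.96 + $1,110.00 = $8,592.96
Per month = $8,592.96 ÷ 12 = $716.08
Required cushion = 2 × $716.08 = $1,432.16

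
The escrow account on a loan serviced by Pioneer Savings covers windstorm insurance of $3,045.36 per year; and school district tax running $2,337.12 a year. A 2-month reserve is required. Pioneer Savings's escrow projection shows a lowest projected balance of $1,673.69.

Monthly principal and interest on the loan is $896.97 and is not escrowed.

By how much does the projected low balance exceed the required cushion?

Windstorm insurance — $3,045.36 annually
School district tax — $2,337.12 annually
Combined annual = $3,045.36 + $2,337.12 = $5,382.48
Monthly = $5,382.48 / 12 = $448.54
Cushion = 2 × $448.54 = $897.08
Surplus = $1,673.69 − $897.08 = $776.61

$776.61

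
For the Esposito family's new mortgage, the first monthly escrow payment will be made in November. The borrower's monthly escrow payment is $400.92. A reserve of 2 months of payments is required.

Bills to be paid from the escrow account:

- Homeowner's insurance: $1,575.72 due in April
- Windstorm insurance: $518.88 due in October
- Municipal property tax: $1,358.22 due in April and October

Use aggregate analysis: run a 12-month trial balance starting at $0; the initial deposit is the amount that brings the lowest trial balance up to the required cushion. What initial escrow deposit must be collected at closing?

Cushion = 2 × $400.92 = $801.84
Trial balance (start $0, +$400.92 each month, − disbursements):
  Nov: +$400.92 → $400.92
  Dec: +$400.92 → $801.84
  Jan: +$400.92 → $1,202.76
  Feb: +$400.92 → $1,603.68
  Mar: +$400.92 → $2,004.60
  Apr: +$400.92 − $2,933.94 → -$528.42
  May: +$400.92 → -$127.50
  Jun: +$400.92 → $273.42
  Jul: +$400.92 → $674.34
  Aug: +$400.92 → $1,075.26
  Sep: +$400.92 → $1,476.18
  Oct: +$400.92 − $1,877.10 → $0.00
Lowest trial balance = -$528.42 (Apr)
Initial deposit = cushion − low point = $801.84 − (-$528.42) = $1,330.26

$1,330.26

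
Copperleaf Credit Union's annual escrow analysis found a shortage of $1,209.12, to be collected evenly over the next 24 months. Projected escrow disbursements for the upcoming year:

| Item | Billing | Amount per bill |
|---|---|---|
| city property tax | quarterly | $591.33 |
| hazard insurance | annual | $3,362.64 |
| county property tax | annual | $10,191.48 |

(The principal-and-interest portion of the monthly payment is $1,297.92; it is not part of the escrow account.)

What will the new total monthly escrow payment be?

City property tax — $591.33 × 4 = $2,365.32 annually
Hazard insurance — $3,362.64 annually
County property tax — $10,191.48 annually
Total annual escrow = $2,365.32 + $3,362.64 + $10,191.48 = $15,919.44
Base monthly escrow = $15,919.44 / 12 = $1,326.62
Monthly shortage recovery: $1,209.12 / 24 = $50.38
Adjusted monthly = $1,326.62 + $50.38 = $1,377.00

$1,377.00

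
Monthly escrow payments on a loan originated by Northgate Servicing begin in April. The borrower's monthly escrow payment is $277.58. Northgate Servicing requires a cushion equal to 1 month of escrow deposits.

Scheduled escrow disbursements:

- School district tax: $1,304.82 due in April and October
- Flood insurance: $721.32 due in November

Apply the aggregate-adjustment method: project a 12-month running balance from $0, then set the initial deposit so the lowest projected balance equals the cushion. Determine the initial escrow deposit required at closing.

$1,387.90

Cushion = 1 × $277.58 = $277.58
Trial balance (start $0, +$277.58 each month, − disbursements):
  Apr: +$277.58 − $1,304.82 → -$1,027.24
  May: +$277.58 → -$749.66
  Jun: +$277.58 → -$472.08
  Jul: +$277.58 → -$194.50
  Aug: +$277.58 → $83.08
  Sep: +$277.58 → $360.66
  Oct: +$277.58 − $1,304.82 → -$666.58
  Nov: +$277.58 − $721.32 → -$1,110.32
  Dec: +$277.58 → -$832.74
  Jan: +$277.58 → -$555.16
  Feb: +$277.58 → -$277.58
  Mar: +$277.58 → $0.00
Lowest trial balance = -$1,110.32 (Nov)
Initial deposit = cushion − low point = $277.58 − (-$1,110.32) = $1,387.90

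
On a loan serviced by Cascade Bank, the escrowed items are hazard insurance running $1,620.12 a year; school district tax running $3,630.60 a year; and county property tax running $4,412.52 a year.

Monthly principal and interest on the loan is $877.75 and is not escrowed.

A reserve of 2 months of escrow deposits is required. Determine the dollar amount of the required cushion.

Hazard insurance = $1,620.12/yr
School district tax = $3,630.60/yr
County property tax = $4,412.52/yr
Total per year = $1,620.12 + $3,630.60 + $4,412.52 = $9,663.24
Per month = $9,663.24 ÷ 12 = $805.27
Required cushion = 2 × $805.27 = $1,610.54

$1,610.54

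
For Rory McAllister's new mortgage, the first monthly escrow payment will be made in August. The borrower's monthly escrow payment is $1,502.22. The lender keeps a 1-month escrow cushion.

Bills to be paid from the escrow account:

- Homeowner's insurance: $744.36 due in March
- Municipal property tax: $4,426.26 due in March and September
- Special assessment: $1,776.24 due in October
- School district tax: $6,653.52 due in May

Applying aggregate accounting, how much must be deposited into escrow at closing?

$4,506.66

Cushion = 1 × $1,502.22 = $1,502.22
Trial balance (start $0, +$1,502.22 each month, − disbursements):
  Aug: +$1,502.22 → $1,502.22
  Sep: +$1,502.22 − $4,426.26 → -$1,421.82
  Oct: +$1,502.22 − $1,776.24 → -$1,695.84
  Nov: +$1,502.22 → -$193.62
  Dec: +$1,502.22 → $1,308.60
  Jan: +$1,502.22 → $2,810.82
  Feb: +$1,502.22 → $4,313.04
  Mar: +$1,502.22 − $5,170.62 → $644.64
  Apr: +$1,502.22 → $2,146.86
  May: +$1,502.22 − $6,653.52 → -$3,004.44
  Jun: +$1,502.22 → -$1,502.22
  Jul: +$1,502.22 → $0.00
Lowest trial balance = -$3,004.44 (May)
Initial deposit = cushion − low point = $1,502.22 − (-$3,004.44) = $4,506.66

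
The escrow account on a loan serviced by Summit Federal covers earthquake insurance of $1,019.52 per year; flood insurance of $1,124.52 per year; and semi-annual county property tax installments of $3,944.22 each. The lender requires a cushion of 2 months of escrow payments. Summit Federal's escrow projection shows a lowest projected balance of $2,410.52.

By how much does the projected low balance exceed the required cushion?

Earthquake insurance = $1,019.52/yr
Flood insurance = $1,124.52/yr
County property tax = $3,944.22 × 2 = $7,888.44/yr
Annual escrow total = $1,019.52 + $1,124.52 + $7,888.44 = $10,032.48
Monthly = $10,032.48 ÷ 12 = $836.04
Required cushion = 2 × $836.04 = $1,672.08
Surplus = $2,410.52 − $1,672.08 = $738.44

$738.44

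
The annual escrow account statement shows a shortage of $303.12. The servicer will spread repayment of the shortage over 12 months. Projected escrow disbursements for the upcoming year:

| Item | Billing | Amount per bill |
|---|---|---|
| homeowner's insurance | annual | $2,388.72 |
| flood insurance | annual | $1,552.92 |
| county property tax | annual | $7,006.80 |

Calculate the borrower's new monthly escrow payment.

$937.63

Homeowner's insurance = $2,388.72 per year
Flood insurance = $1,552.92 per year
County property tax = $7,006.80 per year
Annual escrow total = $10,948.44
Base monthly escrow = $10,948.44 / 12 = $912.37
Monthly shortage recovery: $303.12 / 12 = $25.26
Adjusted monthly = $912.37 + $25.26 = $937.63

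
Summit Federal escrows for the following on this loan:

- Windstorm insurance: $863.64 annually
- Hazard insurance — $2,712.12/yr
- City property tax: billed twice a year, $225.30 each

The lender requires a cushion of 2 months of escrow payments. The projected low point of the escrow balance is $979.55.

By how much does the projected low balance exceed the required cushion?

$308.49

Windstorm insurance: $863.64
Hazard insurance: $2,712.12
City property tax: $225.30 × 2 = $450.60
Total annual escrow = $4,026.36
Monthly escrow = $4,026.36 / 12 = $335.53
Cushion = 2 × $335.53 = $671.06
Surplus = $979.55 − $671.06 = $308.49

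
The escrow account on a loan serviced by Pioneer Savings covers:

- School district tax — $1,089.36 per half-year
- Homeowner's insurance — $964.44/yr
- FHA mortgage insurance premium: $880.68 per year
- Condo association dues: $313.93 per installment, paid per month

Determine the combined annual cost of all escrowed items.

School district tax: $1,089.36 × 2 = $2,178.72/yr
Homeowner's insurance: $964.44/yr
FHA mortgage insurance premium: $880.68/yr
Condo association dues: $313.93 × 12 = $3,767.16/yr
Combined annual = $7,791.00

$7,791.00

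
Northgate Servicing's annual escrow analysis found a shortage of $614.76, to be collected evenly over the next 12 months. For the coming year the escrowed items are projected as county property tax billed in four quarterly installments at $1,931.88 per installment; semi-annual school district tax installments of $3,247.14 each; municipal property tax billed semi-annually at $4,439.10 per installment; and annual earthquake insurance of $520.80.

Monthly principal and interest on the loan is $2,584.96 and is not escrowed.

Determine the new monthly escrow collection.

County property tax = $1,931.88 × 4 = $7,727.52
School district tax = $3,247.14 × 2 = $6,494.28
Municipal property tax = $4,439.10 × 2 = $8,878.20
Earthquake insurance = $520.80
Total per year = $7,727.52 + $6,494.28 + $8,878.20 + $520.80 = $23,620.80
Base monthly escrow = $23,620.80 / 12 = $1,968.40
Shortage per month = $614.76 ÷ 12 = $51.23
New monthly escrow = $1,968.40 + $51.23 = $2,019.63

$2,019.63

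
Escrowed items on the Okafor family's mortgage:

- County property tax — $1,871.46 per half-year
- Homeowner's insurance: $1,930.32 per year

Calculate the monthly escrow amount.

County property tax: $1,871.46 × 2 = $3,742.92
Homeowner's insurance: $1,930.32
Combined annual = $5,673.24
Per month = $5,673.24 ÷ 12 = $472.77

$472.77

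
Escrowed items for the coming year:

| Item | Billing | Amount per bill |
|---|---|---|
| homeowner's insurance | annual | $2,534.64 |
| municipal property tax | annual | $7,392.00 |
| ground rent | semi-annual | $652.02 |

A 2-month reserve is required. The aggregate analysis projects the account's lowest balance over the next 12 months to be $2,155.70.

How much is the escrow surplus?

Homeowner's insurance — $2,534.64/yr
Municipal property tax — $7,392.00/yr
Ground rent — $652.02 × 2 = $1,304.04/yr
Annual escrow total = $11,230.68
Monthly = $11,230.68 / 12 = $935.89
Cushion = 2 × $935.89 = $1,871.78
Excess over cushion: $2,155.70 − $1,871.78 = $283.92

$283.92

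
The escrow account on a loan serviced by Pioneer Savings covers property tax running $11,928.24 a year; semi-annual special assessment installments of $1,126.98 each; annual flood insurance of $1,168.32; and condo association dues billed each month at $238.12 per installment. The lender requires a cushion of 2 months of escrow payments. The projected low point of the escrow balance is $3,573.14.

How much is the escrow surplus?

Property tax: $11,928.24/yr
Special assessment: $1,126.98 × 2 = $2,253.96/yr
Flood insurance: $1,168.32/yr
Condo association dues: $238.12 × 12 = $2,857.44/yr
Combined annual = $11,928.24 + $2,253.96 + $1,168.32 + $2,857.44 = $18,207.96
Monthly = $18,207.96 / 12 = $1,517.33
Cushion = 2 × $1,517.33 = $3,034.66
Excess over cushion: $3,573.14 − $3,034.66 = $538.48

$538.48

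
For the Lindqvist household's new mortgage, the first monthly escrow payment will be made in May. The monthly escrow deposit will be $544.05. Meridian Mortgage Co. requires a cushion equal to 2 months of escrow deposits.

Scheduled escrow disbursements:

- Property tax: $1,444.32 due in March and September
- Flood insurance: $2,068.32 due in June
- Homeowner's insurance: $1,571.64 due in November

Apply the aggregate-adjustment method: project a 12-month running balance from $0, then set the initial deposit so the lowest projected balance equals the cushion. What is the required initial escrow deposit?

Cushion = 2 × $544.05 = $1,088.10
Trial balance (start $0, +$544.05 each month, − disbursements):
  May: +$544.05 → $544.05
  Jun: +$544.05 − $2,068.32 → -$980.22
  Jul: +$544.05 → -$436.17
  Aug: +$544.05 → $107.88
  Sep: +$544.05 − $1,444.32 → -$792.39
  Oct: +$544.05 → -$248.34
  Nov: +$544.05 − $1,571.64 → -$1,275.93
  Dec: +$544.05 → -$731.88
  Jan: +$544.05 → -$187.83
  Feb: +$544.05 → $356.22
  Mar: +$544.05 − $1,444.32 → -$544.05
  Apr: +$544.05 → $0.00
Lowest trial balance = -$1,275.93 (Nov)
Initial deposit = cushion − low point = $1,088.10 − (-$1,275.93) = $2,364.03

$2,364.03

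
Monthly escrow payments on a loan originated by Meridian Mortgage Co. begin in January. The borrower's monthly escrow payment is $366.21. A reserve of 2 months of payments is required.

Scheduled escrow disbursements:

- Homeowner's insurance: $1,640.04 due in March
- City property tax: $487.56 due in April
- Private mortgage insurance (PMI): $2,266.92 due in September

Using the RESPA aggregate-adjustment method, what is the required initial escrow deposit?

$1,831.05

Cushion = 2 × $366.21 = $732.42
Trial balance (start $0, +$366.21 each month, − disbursements):
  Jan: +$366.21 → $366.21
  Feb: +$366.21 → $732.42
  Mar: +$366.21 − $1,640.04 → -$541.41
  Apr: +$366.21 − $487.56 → -$662.76
  May: +$366.21 → -$296.55
  Jun: +$366.21 → $69.66
  Jul: +$366.21 → $435.87
  Aug: +$366.21 → $802.08
  Sep: +$366.21 − $2,266.92 → -$1,098.63
  Oct: +$366.21 → -$732.42
  Nov: +$366.21 → -$366.21
  Dec: +$366.21 → $0.00
Lowest trial balance = -$1,098.63 (Sep)
Initial deposit = cushion − low point = $732.42 − (-$1,098.63) = $1,831.05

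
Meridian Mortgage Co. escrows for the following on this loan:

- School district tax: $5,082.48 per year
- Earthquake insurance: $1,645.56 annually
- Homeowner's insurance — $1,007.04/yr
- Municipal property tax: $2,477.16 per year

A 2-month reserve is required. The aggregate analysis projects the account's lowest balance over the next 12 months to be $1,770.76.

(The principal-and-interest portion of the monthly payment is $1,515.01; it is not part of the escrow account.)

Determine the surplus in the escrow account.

$68.72

School district tax — $5,082.48 annually
Earthquake insurance — $1,645.56 annually
Homeowner's insurance — $1,007.04 annually
Municipal property tax — $2,477.16 annually
Combined annual = $5,082.48 + $1,645.56 + $1,007.04 + $2,477.16 = $10,212.24
Monthly escrow = $10,212.24 / 12 = $851.02
Required reserve = 2 × $851.02 = $1,702.04
Excess over cushion: $1,770.76 − $1,702.04 = $68.72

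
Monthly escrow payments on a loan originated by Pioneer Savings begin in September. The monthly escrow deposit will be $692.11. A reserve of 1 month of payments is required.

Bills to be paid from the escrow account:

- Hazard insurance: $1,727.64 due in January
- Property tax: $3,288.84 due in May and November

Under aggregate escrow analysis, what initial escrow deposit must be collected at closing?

Cushion = 1 × $692.11 = $692.11
Trial balance (start $0, +$692.11 each month, − disbursements):
  Sep: +$692.11 → $692.11
  Oct: +$692.11 → $1,384.22
  Nov: +$692.11 − $3,288.84 → -$1,212.51
  Dec: +$692.11 → -$520.40
  Jan: +$692.11 − $1,727.64 → -$1,555.93
  Feb: +$692.11 → -$863.82
  Mar: +$692.11 → -$171.71
  Apr: +$692.11 → $520.40
  May: +$692.11 − $3,288.84 → -$2,076.33
  Jun: +$692.11 → -$1,384.22
  Jul: +$692.11 → -$692.11
  Aug: +$692.11 → $0.00
Lowest trial balance = -$2,076.33 (May)
Initial deposit = cushion − low point = $692.11 − (-$2,076.33) = $2,768.44

$2,768.44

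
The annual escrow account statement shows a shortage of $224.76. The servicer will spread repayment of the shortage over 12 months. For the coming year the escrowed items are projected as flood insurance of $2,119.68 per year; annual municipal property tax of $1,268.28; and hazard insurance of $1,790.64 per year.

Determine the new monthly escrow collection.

$450.28

Flood insurance: $2,119.68
Municipal property tax: $1,268.28
Hazard insurance: $1,790.64
Yearly total = $2,119.68 + $1,268.28 + $1,790.64 = $5,178.60
Monthly = $5,178.60 ÷ 12 = $431.55
Shortage per month = $224.76 ÷ 12 = $18.73
Adjusted monthly = $431.55 + $18.73 = $450.28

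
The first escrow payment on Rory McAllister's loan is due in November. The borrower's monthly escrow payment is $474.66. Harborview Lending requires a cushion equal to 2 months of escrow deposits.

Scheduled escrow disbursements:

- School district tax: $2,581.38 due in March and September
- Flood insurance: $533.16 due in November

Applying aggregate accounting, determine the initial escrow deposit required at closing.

Cushion = 2 × $474.66 = $949.32
Trial balance (start $0, +$474.66 each month, − disbursements):
  Nov: +$474.66 − $533.16 → -$58.50
  Dec: +$474.66 → $416.16
  Jan: +$474.66 → $890.82
  Feb: +$474.66 → $1,365.48
  Mar: +$474.66 − $2,581.38 → -$741.24
  Apr: +$474.66 → -$266.58
  May: +$474.66 → $208.08
  Jun: +$474.66 → $682.74
  Jul: +$474.66 → $1,157.40
  Aug: +$474.66 → $1,632.06
  Sep: +$474.66 − $2,581.38 → -$474.66
  Oct: +$474.66 → $0.00
Lowest trial balance = -$741.24 (Mar)
Initial deposit = cushion − low point = $949.32 − (-$741.24) = $1,690.56

$1,690.56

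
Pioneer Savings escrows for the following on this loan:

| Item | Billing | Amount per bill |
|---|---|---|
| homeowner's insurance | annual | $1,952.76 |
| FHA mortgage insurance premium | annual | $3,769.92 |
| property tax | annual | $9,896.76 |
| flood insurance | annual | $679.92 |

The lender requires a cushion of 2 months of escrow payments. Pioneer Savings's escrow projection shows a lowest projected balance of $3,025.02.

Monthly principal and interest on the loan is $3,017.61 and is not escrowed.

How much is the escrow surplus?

$308.46

Homeowner's insurance — $1,952.76 annually
FHA mortgage insurance premium — $3,769.92 annually
Property tax — $9,896.76 annually
Flood insurance — $679.92 annually
Yearly total = $1,952.76 + $3,769.92 + $9,896.76 + $679.92 = $16,299.36
Monthly = $16,299.36 / 12 = $1,358.28
Cushion = 2 × $1,358.28 = $2,716.56
Surplus = $3,025.02 − $2,716.56 = $308.46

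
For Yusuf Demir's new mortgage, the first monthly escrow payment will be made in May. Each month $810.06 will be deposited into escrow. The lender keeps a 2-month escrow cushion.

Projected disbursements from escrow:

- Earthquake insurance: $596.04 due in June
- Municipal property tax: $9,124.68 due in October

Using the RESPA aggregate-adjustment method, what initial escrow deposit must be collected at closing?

Cushion = 2 × $810.06 = $1,620.12
Trial balance (start $0, +$810.06 each month, − disbursements):
  May: +$810.06 → $810.06
  Jun: +$810.06 − $596.04 → $1,024.08
  Jul: +$810.06 → $1,834.14
  Aug: +$810.06 → $2,644.20
  Sep: +$810.06 → $3,454.26
  Oct: +$810.06 − $9,124.68 → -$4,860.36
  Nov: +$810.06 → -$4,050.30
  Dec: +$810.06 → -$3,240.24
  Jan: +$810.06 → -$2,430.18
  Feb: +$810.06 → -$1,620.12
  Mar: +$810.06 → -$810.06
  Apr: +$810.06 → $0.00
Lowest trial balance = -$4,860.36 (Oct)
Initial deposit = cushion − low point = $1,620.12 − (-$4,860.36) = $6,480.48

$6,480.48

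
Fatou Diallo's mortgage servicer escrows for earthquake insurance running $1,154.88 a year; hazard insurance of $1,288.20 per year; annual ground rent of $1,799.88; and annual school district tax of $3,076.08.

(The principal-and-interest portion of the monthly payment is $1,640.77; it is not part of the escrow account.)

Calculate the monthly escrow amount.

Earthquake insurance — $1,154.88 annually
Hazard insurance — $1,288.20 annually
Ground rent — $1,799.88 annually
School district tax — $3,076.08 annually
Yearly total = $1,154.88 + $1,288.20 + $1,799.88 + $3,076.08 = $7,319.04
Monthly escrow = $7,319.04 / 12 = $609.92

$609.92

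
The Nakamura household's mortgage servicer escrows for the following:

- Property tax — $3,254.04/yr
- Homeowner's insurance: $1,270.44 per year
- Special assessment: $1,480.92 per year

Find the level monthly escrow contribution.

Property tax: $3,254.04 per year
Homeowner's insurance: $1,270.44 per year
Special assessment: $1,480.92 per year
Total per year = $6,005.40
Monthly escrow = $6,005.40 / 12 = $500.45

$500.45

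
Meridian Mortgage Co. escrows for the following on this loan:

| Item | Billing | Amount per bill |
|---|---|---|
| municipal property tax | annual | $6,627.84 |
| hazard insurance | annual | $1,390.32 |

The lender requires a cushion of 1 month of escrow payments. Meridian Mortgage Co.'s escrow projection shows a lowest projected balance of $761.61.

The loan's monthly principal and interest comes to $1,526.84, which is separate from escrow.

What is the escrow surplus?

$93.43

Municipal property tax: $6,627.84/yr
Hazard insurance: $1,390.32/yr
Total per year = $8,018.16
Per month = $8,018.16 ÷ 12 = $668.18
Cushion = 1 × $668.18 = $668.18
Excess over cushion: $761.61 − $668.18 = $93.43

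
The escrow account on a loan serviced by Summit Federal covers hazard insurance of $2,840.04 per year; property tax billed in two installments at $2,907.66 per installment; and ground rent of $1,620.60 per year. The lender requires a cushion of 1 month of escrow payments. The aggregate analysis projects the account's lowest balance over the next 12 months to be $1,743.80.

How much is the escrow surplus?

Hazard insurance = $2,840.04/yr
Property tax = $2,907.66 × 2 = $5,815.32/yr
Ground rent = $1,620.60/yr
Yearly total = $2,840.04 + $5,815.32 + $1,620.60 = $10,275.96
Per month = $10,275.96 / 12 = $856.33
Required cushion = 1 × $856.33 = $856.33
Excess over cushion: $1,743.80 − $856.33 = $887.47

$887.47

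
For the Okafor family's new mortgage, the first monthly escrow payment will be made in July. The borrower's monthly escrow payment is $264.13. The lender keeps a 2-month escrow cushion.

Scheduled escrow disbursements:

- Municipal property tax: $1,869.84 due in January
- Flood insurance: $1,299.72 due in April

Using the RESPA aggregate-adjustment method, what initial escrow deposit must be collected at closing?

Cushion = 2 × $264.13 = $528.26
Trial balance (start $0, +$264.13 each month, − disbursements):
  Jul: +$264.13 → $264.13
  Aug: +$264.13 → $528.26
  Sep: +$264.13 → $792.39
  Oct: +$264.13 → $1,056.52
  Nov: +$264.13 → $1,320.65
  Dec: +$264.13 → $1,584.78
  Jan: +$264.13 − $1,869.84 → -$20.93
  Feb: +$264.13 → $243.20
  Mar: +$264.13 → $507.33
  Apr: +$264.13 − $1,299.72 → -$528.26
  May: +$264.13 → -$264.13
  Jun: +$264.13 → $0.00
Lowest trial balance = -$528.26 (Apr)
Initial deposit = cushion − low point = $528.26 − (-$528.26) = $1,056.52

$1,056.52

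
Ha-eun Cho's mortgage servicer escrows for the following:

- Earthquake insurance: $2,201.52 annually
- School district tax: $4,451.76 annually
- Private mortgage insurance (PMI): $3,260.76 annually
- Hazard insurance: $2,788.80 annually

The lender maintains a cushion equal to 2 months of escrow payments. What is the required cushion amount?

$2,117.14

Earthquake insurance = $2,201.52
School district tax = $4,451.76
Private mortgage insurance (PMI) = $3,260.76
Hazard insurance = $2,788.80
Combined annual = $2,201.52 + $4,451.76 + $3,260.76 + $2,788.80 = $12,702.84
Monthly = $12,702.84 / 12 = $1,058.57
Cushion = 2 × $1,058.57 = $2,117.14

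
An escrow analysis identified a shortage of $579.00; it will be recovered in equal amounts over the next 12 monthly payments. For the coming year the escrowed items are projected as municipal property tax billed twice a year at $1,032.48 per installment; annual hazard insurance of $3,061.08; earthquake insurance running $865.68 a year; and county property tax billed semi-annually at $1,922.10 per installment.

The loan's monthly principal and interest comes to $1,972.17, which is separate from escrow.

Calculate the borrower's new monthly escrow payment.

Municipal property tax — $1,032.48 × 2 = $2,064.96
Hazard insurance — $3,061.08
Earthquake insurance — $865.68
County property tax — $1,922.10 × 2 = $3,844.20
Combined annual = $2,064.96 + $3,061.08 + $865.68 + $3,844.20 = $9,835.92
Base monthly escrow = $9,835.92 / 12 = $819.66
Shortage per month = $579.00 / 12 = $48.25
New monthly escrow = $819.66 + $48.25 = $867.91

$867.91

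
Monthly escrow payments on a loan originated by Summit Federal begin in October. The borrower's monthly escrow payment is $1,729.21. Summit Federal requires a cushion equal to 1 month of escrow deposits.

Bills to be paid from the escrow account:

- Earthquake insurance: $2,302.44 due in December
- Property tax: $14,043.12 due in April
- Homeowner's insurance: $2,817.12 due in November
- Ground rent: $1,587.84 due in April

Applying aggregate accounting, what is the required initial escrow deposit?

$10,375.26

Cushion = 1 × $1,729.21 = $1,729.21
Trial balance (start $0, +$1,729.21 each month, − disbursements):
  Oct: +$1,729.21 → $1,729.21
  Nov: +$1,729.21 − $2,817.12 → $641.30
  Dec: +$1,729.21 − $2,302.44 → $68.07
  Jan: +$1,729.21 → $1,797.28
  Feb: +$1,729.21 → $3,526.49
  Mar: +$1,729.21 → $5,255.70
  Apr: +$1,729.21 − $15,630.96 → -$8,646.05
  May: +$1,729.21 → -$6,916.84
  Jun: +$1,729.21 → -$5,187.63
  Jul: +$1,729.21 → -$3,458.42
  Aug: +$1,729.21 → -$1,729.21
  Sep: +$1,729.21 → $0.00
Lowest trial balance = -$8,646.05 (Apr)
Initial deposit = cushion − low point = $1,729.21 − (-$8,646.05) = $10,375.26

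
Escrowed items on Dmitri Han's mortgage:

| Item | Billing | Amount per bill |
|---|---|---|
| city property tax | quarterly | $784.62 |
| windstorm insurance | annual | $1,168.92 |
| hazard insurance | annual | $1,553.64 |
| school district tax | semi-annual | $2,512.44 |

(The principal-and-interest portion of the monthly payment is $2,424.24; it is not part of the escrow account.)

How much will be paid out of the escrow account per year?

$10,885.92

City property tax: $784.62 × 4 = $3,138.48/yr
Windstorm insurance: $1,168.92/yr
Hazard insurance: $1,553.64/yr
School district tax: $2,512.44 × 2 = $5,024.88/yr
Annual escrow total = $3,138.48 + $1,168.92 + $1,553.64 + $5,024.88 = $10,885.92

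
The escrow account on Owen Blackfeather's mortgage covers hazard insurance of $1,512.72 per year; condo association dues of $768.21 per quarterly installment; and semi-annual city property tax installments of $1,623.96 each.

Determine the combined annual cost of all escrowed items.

$7,833.48

Hazard insurance — $1,512.72
Condo association dues — $768.21 × 4 = $3,072.84
City property tax — $1,623.96 × 2 = $3,247.92
Yearly total = $1,512.72 + $3,072.84 + $3,247.92 = $7,833.48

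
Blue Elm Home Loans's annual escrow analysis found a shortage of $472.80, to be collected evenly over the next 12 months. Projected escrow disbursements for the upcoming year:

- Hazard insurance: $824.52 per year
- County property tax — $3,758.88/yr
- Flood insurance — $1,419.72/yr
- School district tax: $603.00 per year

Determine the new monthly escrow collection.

Hazard insurance — $824.52/yr
County property tax — $3,758.88/yr
Flood insurance — $1,419.72/yr
School district tax — $603.00/yr
Annual escrow total = $6,606.12
Monthly = $6,606.12 ÷ 12 = $550.51
Shortage per month = $472.80 ÷ 12 = $39.40
Adjusted monthly = $550.51 + $39.40 = $589.91

$589.91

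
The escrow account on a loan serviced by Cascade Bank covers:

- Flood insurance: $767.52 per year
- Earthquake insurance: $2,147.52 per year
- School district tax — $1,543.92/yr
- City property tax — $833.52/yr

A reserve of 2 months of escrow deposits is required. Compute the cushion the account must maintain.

$882.08

Flood insurance = $767.52
Earthquake insurance = $2,147.52
School district tax = $1,543.92
City property tax = $833.52
Total annual escrow = $767.52 + $2,147.52 + $1,543.92 + $833.52 = $5,292.48
Monthly = $5,292.48 / 12 = $441.04
Cushion = 2 × $441.04 = $882.08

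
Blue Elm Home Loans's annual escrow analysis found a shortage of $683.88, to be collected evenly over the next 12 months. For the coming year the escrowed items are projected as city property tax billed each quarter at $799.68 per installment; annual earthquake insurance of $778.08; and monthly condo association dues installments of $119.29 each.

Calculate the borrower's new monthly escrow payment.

$507.68

City property tax: $799.68 × 4 = $3,198.72 per year
Earthquake insurance: $778.08 per year
Condo association dues: $119.29 × 12 = $1,431.48 per year
Total annual escrow = $5,408.28
Per month = $5,408.28 / 12 = $450.69
Shortage spread = $683.88 / 12 = $56.99/mo
New monthly escrow = $450.69 + $56.99 = $507.68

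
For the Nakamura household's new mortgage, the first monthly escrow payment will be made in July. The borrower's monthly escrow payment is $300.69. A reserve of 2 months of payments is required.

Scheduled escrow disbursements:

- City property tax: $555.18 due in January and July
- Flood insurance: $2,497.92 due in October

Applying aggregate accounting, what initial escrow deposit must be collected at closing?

Cushion = 2 × $300.69 = $601.38
Trial balance (start $0, +$300.69 each month, − disbursements):
  Jul: +$300.69 − $555.18 → -$254.49
  Aug: +$300.69 → $46.20
  Sep: +$300.69 → $346.89
  Oct: +$300.69 − $2,497.92 → -$1,850.34
  Nov: +$300.69 → -$1,549.65
  Dec: +$300.69 → -$1,248.96
  Jan: +$300.69 − $555.18 → -$1,503.45
  Feb: +$300.69 → -$1,202.76
  Mar: +$300.69 → -$902.07
  Apr: +$300.69 → -$601.38
  May: +$300.69 → -$300.69
  Jun: +$300.69 → $0.00
Lowest trial balance = -$1,850.34 (Oct)
Initial deposit = cushion − low point = $601.38 − (-$1,850.34) = $2,451.72

$2,451.72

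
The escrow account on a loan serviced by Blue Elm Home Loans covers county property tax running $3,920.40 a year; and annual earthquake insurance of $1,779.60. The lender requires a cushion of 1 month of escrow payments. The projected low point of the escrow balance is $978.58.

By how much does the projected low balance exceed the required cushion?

County property tax = $3,920.40 annually
Earthquake insurance = $1,779.60 annually
Total annual escrow = $3,920.40 + $1,779.60 = $5,700.00
Base monthly escrow = $5,700.00 / 12 = $475.00
Required cushion = 1 × $475.00 = $475.00
Surplus = $978.58 − $475.00 = $503.58

$503.58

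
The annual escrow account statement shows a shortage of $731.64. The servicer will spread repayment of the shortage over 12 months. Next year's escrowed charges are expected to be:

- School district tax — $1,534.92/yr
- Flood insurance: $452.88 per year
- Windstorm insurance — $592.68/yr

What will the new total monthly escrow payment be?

School district tax = $1,534.92 annually
Flood insurance = $452.88 annually
Windstorm insurance = $592.68 annually
Total per year = $1,534.92 + $452.88 + $592.68 = $2,580.48
Monthly = $2,580.48 ÷ 12 = $215.04
Shortage spread = $731.64 ÷ 12 = $60.97/mo
Adjusted monthly = $215.04 + $60.97 = $276.01

$276.01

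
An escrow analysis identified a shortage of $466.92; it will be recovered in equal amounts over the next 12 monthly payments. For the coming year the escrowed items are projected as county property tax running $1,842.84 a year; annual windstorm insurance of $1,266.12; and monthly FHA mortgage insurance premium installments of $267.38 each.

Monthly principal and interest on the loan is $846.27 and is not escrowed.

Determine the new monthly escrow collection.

County property tax: $1,842.84 annually
Windstorm insurance: $1,266.12 annually
FHA mortgage insurance premium: $267.38 × 12 = $3,208.56 annually
Combined annual = $6,317.52
Monthly = $6,317.52 ÷ 12 = $526.46
Shortage per month = $466.92 / 12 = $38.91
Adjusted monthly = $526.46 + $38.91 = $565.37

$565.37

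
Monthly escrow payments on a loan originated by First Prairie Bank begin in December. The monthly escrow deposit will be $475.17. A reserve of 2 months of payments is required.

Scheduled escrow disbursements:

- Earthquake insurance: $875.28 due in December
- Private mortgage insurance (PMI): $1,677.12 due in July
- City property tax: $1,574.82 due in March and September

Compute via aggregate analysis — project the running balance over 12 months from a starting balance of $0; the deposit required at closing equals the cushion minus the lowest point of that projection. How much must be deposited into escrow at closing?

$1,900.68

Cushion = 2 × $475.17 = $950.34
Trial balance (start $0, +$475.17 each month, − disbursements):
  Dec: +$475.17 − $875.28 → -$400.11
  Jan: +$475.17 → $75.06
  Feb: +$475.17 → $550.23
  Mar: +$475.17 − $1,574.82 → -$549.42
  Apr: +$475.17 → -$74.25
  May: +$475.17 → $400.92
  Jun: +$475.17 → $876.09
  Jul: +$475.17 − $1,677.12 → -$325.86
  Aug: +$475.17 → $149.31
  Sep: +$475.17 − $1,574.82 → -$950.34
  Oct: +$475.17 → -$475.17
  Nov: +$475.17 → $0.00
Lowest trial balance = -$950.34 (Sep)
Initial deposit = cushion − low point = $950.34 − (-$950.34) = $1,900.68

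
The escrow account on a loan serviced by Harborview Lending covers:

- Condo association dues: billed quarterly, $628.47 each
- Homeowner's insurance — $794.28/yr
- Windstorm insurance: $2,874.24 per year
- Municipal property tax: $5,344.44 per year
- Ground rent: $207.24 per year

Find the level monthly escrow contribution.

Condo association dues = $628.47 × 4 = $2,513.88 per year
Homeowner's insurance = $794.28 per year
Windstorm insurance = $2,874.24 per year
Municipal property tax = $5,344.44 per year
Ground rent = $207.24 per year
Annual escrow total = $2,513.88 + $794.28 + $2,874.24 + $5,344.44 + $207.24 = $11,734.08
Per month = $11,734.08 ÷ 12 = $977.84

$977.84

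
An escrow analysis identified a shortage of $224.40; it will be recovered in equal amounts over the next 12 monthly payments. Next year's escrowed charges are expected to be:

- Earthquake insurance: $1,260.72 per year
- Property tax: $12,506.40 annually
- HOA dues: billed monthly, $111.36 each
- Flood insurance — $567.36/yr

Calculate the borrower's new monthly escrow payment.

$1,324.60

Earthquake insurance: $1,260.72
Property tax: $12,506.40
HOA dues: $111.36 × 12 = $1,336.32
Flood insurance: $567.36
Total per year = $1,260.72 + $12,506.40 + $1,336.32 + $567.36 = $15,670.80
Monthly = $15,670.80 / 12 = $1,305.90
Monthly shortage recovery: $224.40 ÷ 12 = $18.70
Adjusted monthly = $1,305.90 + $18.70 = $1,324.60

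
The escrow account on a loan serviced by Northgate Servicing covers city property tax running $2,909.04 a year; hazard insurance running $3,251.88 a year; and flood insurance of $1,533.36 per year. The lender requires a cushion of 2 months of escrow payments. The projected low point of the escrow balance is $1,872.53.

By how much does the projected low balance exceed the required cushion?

City property tax: $2,909.04 annually
Hazard insurance: $3,251.88 annually
Flood insurance: $1,533.36 annually
Annual escrow total = $2,909.04 + $3,251.88 + $1,533.36 = $7,694.28
Base monthly escrow = $7,694.28 ÷ 12 = $641.19
Cushion = 2 × $641.19 = $1,282.38
Excess over cushion: $1,872.53 − $1,282.38 = $590.15

$590.15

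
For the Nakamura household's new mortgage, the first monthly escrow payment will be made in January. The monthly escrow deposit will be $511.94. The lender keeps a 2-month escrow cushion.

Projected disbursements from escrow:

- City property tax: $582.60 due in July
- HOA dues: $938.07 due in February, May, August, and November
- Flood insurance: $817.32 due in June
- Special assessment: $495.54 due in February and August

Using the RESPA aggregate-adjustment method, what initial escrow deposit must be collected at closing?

Cushion = 2 × $511.94 = $1,023.88
Trial balance (start $0, +$511.94 each month, − disbursements):
  Jan: +$511.94 → $511.94
  Feb: +$511.94 − $1,433.61 → -$409.73
  Mar: +$511.94 → $102.21
  Apr: +$511.94 → $614.15
  May: +$511.94 − $938.07 → $188.02
  Jun: +$511.94 − $817.32 → -$117.36
  Jul: +$511.94 − $582.60 → -$188.02
  Aug: +$511.94 − $1,433.61 → -$1,109.69
  Sep: +$511.94 → -$597.75
  Oct: +$511.94 → -$85.81
  Nov: +$511.94 − $938.07 → -$511.94
  Dec: +$511.94 → $0.00
Lowest trial balance = -$1,109.69 (Aug)
Initial deposit = cushion − low point = $1,023.88 − (-$1,109.69) = $2,133.57

$2,133.57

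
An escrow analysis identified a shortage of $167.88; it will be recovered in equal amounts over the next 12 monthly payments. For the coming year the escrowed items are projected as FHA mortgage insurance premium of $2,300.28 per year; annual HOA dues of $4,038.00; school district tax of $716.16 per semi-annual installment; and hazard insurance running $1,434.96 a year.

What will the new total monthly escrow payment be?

FHA mortgage insurance premium: $2,300.28/yr
HOA dues: $4,038.00/yr
School district tax: $716.16 × 2 = $1,432.32/yr
Hazard insurance: $1,434.96/yr
Combined annual = $2,300.28 + $4,038.00 + $1,432.32 + $1,434.96 = $9,205.56
Base monthly escrow = $9,205.56 ÷ 12 = $767.13
Shortage spread = $167.88 ÷ 12 = $13.99/mo
Adjusted monthly = $767.13 + $13.99 = $781.12

$781.12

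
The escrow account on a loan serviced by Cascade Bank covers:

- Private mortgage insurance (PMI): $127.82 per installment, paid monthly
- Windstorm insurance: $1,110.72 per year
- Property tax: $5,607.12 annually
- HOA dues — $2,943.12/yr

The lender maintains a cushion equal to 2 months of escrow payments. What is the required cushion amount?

$1,865.80

Private mortgage insurance (PMI) — $127.82 × 12 = $1,533.84 per year
Windstorm insurance — $1,110.72 per year
Property tax — $5,607.12 per year
HOA dues — $2,943.12 per year
Total per year = $11,194.80
Monthly escrow = $11,194.80 / 12 = $932.90
Reserve = 2 × $932.90 = $1,865.80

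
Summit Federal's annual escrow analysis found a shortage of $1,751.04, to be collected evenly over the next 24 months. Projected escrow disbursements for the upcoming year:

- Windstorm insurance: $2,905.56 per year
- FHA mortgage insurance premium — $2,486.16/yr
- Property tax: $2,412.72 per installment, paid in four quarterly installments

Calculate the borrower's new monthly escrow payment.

Windstorm insurance = $2,905.56 annually
FHA mortgage insurance premium = $2,486.16 annually
Property tax = $2,412.72 × 4 = $9,650.88 annually
Total per year = $15,042.60
Base monthly escrow = $15,042.60 ÷ 12 = $1,253.55
Monthly shortage recovery: $1,751.04 / 24 = $72.96
New monthly escrow = $1,253.55 + $72.96 = $1,326.51

$1,326.51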